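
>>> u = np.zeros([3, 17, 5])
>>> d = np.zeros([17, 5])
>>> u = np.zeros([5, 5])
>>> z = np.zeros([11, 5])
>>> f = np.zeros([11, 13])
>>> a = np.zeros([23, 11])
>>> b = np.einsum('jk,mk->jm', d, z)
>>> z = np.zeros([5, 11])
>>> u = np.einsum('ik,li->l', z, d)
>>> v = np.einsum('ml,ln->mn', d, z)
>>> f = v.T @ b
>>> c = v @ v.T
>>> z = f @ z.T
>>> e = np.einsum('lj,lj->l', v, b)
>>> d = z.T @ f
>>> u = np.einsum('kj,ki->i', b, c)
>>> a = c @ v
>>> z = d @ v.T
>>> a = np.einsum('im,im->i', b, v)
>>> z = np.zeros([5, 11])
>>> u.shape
(17,)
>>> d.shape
(5, 11)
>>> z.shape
(5, 11)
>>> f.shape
(11, 11)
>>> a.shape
(17,)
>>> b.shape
(17, 11)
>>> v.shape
(17, 11)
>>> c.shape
(17, 17)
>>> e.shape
(17,)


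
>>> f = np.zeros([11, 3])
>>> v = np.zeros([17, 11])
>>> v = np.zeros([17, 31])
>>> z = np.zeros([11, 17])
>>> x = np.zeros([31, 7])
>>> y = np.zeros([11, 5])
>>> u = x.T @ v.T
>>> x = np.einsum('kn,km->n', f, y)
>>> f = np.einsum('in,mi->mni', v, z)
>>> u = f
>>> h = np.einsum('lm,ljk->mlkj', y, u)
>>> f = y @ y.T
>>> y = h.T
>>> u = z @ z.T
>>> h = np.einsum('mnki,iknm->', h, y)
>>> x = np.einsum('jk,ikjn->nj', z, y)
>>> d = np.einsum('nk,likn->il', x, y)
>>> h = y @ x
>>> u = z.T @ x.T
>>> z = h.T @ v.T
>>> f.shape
(11, 11)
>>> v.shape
(17, 31)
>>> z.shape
(11, 11, 17, 17)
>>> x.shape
(5, 11)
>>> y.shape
(31, 17, 11, 5)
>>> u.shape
(17, 5)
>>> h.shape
(31, 17, 11, 11)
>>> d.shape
(17, 31)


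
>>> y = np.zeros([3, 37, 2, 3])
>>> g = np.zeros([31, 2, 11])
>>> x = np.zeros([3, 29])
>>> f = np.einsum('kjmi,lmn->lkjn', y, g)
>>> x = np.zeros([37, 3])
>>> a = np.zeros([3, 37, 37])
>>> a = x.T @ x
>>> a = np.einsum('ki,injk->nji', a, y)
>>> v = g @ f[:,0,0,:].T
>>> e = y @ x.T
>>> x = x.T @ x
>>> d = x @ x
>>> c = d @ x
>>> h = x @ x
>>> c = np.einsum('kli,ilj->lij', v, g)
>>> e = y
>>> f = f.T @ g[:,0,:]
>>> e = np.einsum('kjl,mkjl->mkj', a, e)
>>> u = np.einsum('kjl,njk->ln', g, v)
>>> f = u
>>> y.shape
(3, 37, 2, 3)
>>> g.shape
(31, 2, 11)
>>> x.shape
(3, 3)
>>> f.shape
(11, 31)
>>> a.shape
(37, 2, 3)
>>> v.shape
(31, 2, 31)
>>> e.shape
(3, 37, 2)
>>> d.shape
(3, 3)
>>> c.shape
(2, 31, 11)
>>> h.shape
(3, 3)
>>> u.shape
(11, 31)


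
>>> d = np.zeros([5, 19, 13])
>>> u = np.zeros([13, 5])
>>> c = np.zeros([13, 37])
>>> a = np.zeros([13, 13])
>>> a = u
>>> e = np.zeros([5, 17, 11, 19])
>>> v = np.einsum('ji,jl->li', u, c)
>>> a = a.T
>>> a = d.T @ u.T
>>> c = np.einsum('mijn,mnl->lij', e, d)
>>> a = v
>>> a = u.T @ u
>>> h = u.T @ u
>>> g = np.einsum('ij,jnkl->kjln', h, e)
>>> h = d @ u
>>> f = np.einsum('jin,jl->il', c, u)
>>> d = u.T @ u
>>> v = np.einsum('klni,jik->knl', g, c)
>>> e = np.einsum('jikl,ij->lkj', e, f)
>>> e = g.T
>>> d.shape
(5, 5)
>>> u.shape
(13, 5)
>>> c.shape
(13, 17, 11)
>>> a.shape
(5, 5)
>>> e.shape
(17, 19, 5, 11)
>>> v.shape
(11, 19, 5)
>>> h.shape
(5, 19, 5)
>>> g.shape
(11, 5, 19, 17)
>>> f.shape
(17, 5)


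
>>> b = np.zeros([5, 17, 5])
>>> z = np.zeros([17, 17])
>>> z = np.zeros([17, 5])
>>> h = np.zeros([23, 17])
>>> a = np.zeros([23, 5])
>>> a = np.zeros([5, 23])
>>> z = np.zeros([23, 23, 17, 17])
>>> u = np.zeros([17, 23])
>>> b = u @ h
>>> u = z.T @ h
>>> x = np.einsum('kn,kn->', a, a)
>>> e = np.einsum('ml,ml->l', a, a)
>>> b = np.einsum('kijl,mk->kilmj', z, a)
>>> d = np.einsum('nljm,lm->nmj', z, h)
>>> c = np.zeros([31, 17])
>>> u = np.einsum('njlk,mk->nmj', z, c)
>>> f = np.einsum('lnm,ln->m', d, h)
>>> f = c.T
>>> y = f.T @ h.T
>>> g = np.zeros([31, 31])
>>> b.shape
(23, 23, 17, 5, 17)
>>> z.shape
(23, 23, 17, 17)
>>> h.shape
(23, 17)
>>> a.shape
(5, 23)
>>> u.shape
(23, 31, 23)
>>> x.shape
()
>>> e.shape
(23,)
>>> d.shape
(23, 17, 17)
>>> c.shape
(31, 17)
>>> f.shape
(17, 31)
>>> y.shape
(31, 23)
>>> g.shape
(31, 31)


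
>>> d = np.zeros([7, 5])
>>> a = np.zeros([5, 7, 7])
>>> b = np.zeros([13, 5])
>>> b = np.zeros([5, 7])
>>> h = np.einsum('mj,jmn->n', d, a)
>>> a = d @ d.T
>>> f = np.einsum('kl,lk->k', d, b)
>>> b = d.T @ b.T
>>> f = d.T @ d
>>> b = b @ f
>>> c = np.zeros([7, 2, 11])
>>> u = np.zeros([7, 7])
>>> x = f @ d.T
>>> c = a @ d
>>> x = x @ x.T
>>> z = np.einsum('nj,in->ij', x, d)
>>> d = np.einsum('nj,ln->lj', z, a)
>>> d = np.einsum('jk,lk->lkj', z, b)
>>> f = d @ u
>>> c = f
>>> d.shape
(5, 5, 7)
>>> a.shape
(7, 7)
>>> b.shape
(5, 5)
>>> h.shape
(7,)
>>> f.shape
(5, 5, 7)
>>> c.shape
(5, 5, 7)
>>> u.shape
(7, 7)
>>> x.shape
(5, 5)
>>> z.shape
(7, 5)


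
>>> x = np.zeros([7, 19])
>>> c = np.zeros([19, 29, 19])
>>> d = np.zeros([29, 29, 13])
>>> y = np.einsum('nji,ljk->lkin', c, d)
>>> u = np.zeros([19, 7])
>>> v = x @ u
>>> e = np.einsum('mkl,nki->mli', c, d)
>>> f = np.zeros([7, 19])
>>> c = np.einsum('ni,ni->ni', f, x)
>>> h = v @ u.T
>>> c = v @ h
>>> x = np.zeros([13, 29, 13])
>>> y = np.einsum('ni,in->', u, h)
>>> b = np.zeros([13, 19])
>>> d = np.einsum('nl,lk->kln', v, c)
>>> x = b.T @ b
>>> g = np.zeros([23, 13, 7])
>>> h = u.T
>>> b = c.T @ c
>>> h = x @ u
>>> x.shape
(19, 19)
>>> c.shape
(7, 19)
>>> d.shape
(19, 7, 7)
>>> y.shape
()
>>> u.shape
(19, 7)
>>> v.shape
(7, 7)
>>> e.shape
(19, 19, 13)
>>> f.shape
(7, 19)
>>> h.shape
(19, 7)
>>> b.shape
(19, 19)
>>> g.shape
(23, 13, 7)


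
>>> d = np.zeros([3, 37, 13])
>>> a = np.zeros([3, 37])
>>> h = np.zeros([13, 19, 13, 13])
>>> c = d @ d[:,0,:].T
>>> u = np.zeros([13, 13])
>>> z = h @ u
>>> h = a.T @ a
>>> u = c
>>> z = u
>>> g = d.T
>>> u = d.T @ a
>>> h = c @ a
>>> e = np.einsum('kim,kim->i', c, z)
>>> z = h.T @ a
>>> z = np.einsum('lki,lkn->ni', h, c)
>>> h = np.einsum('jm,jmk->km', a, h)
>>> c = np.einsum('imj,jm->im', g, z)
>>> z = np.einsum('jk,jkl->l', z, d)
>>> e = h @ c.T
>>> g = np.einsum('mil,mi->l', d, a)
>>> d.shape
(3, 37, 13)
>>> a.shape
(3, 37)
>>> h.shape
(37, 37)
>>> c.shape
(13, 37)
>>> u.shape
(13, 37, 37)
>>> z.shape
(13,)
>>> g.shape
(13,)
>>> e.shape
(37, 13)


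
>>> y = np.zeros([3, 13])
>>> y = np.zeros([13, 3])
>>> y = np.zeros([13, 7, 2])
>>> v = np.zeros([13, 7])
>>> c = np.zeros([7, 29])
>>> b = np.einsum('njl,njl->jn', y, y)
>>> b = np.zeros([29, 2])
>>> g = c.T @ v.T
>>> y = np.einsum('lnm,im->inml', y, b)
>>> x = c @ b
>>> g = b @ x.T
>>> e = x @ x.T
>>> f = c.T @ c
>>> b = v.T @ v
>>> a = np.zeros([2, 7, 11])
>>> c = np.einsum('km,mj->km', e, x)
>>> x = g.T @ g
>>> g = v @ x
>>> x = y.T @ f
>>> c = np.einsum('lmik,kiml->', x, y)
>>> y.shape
(29, 7, 2, 13)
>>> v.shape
(13, 7)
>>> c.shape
()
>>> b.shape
(7, 7)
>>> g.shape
(13, 7)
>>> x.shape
(13, 2, 7, 29)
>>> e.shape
(7, 7)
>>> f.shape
(29, 29)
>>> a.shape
(2, 7, 11)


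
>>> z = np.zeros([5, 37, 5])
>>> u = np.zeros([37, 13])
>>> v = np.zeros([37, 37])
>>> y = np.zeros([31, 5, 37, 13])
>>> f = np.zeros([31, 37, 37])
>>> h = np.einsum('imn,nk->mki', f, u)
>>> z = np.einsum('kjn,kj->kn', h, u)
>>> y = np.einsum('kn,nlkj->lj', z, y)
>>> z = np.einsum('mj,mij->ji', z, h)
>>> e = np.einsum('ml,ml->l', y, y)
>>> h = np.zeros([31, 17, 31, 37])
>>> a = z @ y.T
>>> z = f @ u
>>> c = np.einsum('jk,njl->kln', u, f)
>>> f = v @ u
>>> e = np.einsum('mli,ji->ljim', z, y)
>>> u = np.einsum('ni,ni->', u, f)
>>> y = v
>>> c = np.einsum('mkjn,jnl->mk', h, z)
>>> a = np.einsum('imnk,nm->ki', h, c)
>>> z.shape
(31, 37, 13)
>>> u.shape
()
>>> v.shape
(37, 37)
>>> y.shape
(37, 37)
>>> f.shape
(37, 13)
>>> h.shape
(31, 17, 31, 37)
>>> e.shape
(37, 5, 13, 31)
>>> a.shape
(37, 31)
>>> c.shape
(31, 17)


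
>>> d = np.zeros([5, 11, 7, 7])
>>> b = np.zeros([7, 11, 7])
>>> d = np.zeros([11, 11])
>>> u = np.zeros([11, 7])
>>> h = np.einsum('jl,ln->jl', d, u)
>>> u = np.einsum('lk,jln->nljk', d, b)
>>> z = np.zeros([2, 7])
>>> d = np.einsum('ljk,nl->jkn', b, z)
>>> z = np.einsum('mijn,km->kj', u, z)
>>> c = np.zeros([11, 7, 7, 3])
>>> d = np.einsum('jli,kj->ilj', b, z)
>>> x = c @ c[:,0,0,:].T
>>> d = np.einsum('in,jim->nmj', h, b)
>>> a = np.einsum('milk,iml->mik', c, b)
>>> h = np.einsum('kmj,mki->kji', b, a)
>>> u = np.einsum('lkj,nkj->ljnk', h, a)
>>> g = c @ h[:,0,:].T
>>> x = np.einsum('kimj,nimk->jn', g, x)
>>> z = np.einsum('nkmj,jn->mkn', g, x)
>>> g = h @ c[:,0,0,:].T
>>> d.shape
(11, 7, 7)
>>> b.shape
(7, 11, 7)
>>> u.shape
(7, 3, 11, 7)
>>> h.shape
(7, 7, 3)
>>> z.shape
(7, 7, 11)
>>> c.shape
(11, 7, 7, 3)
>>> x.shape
(7, 11)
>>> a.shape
(11, 7, 3)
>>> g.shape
(7, 7, 11)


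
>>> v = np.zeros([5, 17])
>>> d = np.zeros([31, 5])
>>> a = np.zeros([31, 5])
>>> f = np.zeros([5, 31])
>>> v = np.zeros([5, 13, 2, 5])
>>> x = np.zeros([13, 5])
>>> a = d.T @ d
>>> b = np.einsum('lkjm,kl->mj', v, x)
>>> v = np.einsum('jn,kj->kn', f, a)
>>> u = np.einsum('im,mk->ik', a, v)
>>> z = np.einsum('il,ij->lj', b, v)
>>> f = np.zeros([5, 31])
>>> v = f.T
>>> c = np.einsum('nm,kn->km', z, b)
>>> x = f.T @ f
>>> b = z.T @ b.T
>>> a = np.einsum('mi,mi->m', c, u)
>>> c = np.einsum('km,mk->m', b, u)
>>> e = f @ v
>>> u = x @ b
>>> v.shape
(31, 5)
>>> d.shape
(31, 5)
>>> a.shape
(5,)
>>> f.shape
(5, 31)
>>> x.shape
(31, 31)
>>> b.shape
(31, 5)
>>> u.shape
(31, 5)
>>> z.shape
(2, 31)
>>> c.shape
(5,)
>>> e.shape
(5, 5)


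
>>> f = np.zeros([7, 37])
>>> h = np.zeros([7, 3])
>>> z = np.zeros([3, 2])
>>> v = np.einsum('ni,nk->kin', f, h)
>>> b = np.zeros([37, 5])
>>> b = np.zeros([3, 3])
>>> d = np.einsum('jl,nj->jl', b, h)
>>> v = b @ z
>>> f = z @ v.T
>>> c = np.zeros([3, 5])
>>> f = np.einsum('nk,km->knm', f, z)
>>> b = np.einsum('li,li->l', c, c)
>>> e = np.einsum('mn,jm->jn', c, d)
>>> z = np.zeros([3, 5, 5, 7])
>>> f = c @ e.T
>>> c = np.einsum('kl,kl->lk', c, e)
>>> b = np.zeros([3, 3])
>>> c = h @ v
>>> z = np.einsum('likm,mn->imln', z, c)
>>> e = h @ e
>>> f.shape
(3, 3)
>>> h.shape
(7, 3)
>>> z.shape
(5, 7, 3, 2)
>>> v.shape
(3, 2)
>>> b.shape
(3, 3)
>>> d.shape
(3, 3)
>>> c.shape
(7, 2)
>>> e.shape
(7, 5)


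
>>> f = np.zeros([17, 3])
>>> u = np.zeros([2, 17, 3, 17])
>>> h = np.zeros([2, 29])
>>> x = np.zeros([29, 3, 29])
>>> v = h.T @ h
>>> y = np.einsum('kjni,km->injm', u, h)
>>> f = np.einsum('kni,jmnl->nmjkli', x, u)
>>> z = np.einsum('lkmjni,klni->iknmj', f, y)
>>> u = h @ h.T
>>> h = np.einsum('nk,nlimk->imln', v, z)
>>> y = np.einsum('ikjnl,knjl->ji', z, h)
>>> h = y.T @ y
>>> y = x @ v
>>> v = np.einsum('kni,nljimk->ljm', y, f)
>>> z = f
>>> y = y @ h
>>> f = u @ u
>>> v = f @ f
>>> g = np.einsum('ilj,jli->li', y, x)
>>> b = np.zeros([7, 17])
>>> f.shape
(2, 2)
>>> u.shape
(2, 2)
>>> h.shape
(29, 29)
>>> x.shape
(29, 3, 29)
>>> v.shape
(2, 2)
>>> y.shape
(29, 3, 29)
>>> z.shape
(3, 17, 2, 29, 17, 29)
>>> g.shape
(3, 29)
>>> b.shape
(7, 17)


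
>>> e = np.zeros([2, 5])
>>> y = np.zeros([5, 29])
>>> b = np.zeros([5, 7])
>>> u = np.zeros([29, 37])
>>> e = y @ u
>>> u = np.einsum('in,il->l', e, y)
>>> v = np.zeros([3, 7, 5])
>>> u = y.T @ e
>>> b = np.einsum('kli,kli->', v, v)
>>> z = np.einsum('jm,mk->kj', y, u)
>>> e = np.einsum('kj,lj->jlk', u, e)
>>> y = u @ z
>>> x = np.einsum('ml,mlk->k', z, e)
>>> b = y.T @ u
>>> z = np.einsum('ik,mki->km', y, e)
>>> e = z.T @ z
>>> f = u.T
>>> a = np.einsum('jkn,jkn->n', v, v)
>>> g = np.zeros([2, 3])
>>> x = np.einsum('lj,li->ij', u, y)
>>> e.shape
(37, 37)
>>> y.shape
(29, 5)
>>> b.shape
(5, 37)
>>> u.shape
(29, 37)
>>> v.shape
(3, 7, 5)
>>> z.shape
(5, 37)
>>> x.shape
(5, 37)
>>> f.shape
(37, 29)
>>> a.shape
(5,)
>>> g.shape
(2, 3)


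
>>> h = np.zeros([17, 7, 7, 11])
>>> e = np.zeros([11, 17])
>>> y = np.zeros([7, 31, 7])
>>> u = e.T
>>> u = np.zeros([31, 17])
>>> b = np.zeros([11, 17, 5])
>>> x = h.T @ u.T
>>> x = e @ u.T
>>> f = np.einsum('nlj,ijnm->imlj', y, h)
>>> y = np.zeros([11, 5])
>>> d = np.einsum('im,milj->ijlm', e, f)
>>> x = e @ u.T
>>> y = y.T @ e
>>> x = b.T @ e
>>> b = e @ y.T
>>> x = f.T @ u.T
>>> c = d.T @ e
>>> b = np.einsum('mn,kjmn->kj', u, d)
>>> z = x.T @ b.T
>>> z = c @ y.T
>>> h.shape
(17, 7, 7, 11)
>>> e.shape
(11, 17)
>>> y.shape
(5, 17)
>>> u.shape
(31, 17)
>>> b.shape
(11, 7)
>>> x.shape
(7, 31, 11, 31)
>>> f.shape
(17, 11, 31, 7)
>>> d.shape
(11, 7, 31, 17)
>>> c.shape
(17, 31, 7, 17)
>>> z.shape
(17, 31, 7, 5)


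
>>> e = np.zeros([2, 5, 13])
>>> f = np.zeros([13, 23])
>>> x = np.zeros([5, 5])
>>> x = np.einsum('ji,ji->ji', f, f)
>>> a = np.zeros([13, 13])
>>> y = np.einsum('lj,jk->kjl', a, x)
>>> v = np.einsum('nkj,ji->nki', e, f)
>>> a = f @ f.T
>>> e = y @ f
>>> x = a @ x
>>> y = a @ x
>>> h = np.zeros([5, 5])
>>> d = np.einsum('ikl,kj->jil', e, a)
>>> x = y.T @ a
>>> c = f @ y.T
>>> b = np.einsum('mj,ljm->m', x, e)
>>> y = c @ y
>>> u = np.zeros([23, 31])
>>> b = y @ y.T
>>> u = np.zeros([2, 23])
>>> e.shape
(23, 13, 23)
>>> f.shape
(13, 23)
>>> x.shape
(23, 13)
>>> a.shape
(13, 13)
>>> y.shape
(13, 23)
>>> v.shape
(2, 5, 23)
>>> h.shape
(5, 5)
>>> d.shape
(13, 23, 23)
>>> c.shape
(13, 13)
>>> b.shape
(13, 13)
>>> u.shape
(2, 23)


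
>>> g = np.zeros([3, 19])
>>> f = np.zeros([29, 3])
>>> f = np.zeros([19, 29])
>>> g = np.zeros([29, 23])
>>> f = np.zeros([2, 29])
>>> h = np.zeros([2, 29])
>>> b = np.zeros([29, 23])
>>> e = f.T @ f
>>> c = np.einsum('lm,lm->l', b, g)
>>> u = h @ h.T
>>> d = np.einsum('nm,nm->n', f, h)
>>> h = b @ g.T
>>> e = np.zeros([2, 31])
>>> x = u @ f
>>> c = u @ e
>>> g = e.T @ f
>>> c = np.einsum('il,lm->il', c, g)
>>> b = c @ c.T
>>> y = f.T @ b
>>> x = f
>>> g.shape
(31, 29)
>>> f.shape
(2, 29)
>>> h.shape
(29, 29)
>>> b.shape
(2, 2)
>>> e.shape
(2, 31)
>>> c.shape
(2, 31)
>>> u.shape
(2, 2)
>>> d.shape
(2,)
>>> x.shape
(2, 29)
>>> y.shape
(29, 2)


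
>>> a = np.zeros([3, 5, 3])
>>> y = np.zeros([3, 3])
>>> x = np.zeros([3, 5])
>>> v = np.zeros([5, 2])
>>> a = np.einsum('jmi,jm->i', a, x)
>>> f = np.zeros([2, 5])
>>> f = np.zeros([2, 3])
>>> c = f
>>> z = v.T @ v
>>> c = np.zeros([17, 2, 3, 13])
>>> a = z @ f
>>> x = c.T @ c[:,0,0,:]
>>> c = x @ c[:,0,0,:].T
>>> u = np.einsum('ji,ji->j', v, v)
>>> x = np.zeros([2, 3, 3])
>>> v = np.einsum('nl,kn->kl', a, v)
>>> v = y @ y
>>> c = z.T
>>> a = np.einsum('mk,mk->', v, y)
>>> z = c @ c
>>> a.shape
()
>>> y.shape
(3, 3)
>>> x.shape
(2, 3, 3)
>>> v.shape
(3, 3)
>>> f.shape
(2, 3)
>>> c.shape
(2, 2)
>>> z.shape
(2, 2)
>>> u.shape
(5,)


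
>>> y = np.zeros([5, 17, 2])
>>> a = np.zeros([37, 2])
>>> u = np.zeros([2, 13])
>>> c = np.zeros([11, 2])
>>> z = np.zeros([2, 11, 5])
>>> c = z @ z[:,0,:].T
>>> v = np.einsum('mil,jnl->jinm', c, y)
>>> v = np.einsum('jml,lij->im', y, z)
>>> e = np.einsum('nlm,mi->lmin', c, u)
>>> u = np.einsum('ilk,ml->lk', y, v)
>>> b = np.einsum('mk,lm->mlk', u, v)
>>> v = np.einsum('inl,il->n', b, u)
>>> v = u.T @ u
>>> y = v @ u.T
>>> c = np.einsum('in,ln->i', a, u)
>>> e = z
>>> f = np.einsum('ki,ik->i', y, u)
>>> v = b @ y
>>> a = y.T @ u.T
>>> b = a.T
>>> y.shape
(2, 17)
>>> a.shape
(17, 17)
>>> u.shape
(17, 2)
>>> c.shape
(37,)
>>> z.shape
(2, 11, 5)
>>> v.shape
(17, 11, 17)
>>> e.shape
(2, 11, 5)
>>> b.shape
(17, 17)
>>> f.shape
(17,)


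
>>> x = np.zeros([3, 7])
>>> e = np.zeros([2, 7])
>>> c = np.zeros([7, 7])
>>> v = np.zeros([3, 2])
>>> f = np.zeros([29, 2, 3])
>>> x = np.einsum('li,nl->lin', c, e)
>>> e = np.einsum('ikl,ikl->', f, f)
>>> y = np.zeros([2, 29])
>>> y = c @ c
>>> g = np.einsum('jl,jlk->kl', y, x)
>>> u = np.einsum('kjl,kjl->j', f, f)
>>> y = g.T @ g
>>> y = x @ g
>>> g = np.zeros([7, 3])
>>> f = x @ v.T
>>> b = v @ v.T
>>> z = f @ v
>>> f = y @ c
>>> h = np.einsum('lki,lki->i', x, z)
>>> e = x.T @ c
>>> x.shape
(7, 7, 2)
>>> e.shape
(2, 7, 7)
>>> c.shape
(7, 7)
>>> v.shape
(3, 2)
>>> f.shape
(7, 7, 7)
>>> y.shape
(7, 7, 7)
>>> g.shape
(7, 3)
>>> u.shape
(2,)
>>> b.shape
(3, 3)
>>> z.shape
(7, 7, 2)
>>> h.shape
(2,)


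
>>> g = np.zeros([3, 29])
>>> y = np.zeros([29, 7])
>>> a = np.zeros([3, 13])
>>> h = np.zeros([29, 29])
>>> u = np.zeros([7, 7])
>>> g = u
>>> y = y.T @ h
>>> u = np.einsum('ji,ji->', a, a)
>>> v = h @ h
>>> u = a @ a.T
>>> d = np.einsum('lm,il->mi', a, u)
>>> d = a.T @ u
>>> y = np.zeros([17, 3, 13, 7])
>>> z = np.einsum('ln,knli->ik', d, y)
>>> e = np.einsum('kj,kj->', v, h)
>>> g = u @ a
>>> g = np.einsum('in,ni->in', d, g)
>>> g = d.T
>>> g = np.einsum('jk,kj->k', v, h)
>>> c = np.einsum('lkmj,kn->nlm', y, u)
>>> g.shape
(29,)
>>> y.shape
(17, 3, 13, 7)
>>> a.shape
(3, 13)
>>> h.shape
(29, 29)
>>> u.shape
(3, 3)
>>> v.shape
(29, 29)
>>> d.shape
(13, 3)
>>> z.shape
(7, 17)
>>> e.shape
()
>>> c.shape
(3, 17, 13)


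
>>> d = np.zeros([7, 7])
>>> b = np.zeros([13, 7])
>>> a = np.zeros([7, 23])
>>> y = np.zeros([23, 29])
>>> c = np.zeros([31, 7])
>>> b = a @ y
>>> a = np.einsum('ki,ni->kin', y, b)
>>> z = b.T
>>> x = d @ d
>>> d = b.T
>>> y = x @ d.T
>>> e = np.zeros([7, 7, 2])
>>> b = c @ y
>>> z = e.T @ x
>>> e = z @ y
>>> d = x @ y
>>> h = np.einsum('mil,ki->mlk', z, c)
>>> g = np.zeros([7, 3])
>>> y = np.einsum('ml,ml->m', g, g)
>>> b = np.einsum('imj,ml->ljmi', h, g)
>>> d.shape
(7, 29)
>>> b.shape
(3, 31, 7, 2)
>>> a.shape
(23, 29, 7)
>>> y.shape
(7,)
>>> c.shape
(31, 7)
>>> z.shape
(2, 7, 7)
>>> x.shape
(7, 7)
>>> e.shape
(2, 7, 29)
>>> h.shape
(2, 7, 31)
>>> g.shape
(7, 3)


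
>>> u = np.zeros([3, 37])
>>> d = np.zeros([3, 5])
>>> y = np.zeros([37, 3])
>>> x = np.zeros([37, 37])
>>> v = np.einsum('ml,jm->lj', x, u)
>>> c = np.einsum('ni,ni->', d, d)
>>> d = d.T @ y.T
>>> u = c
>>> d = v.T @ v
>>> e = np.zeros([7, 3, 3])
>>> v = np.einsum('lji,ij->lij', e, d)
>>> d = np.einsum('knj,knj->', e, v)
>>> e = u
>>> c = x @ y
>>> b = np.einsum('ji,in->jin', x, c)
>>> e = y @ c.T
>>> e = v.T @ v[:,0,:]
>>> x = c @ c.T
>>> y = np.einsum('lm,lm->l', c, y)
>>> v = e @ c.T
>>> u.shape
()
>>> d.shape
()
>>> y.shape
(37,)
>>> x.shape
(37, 37)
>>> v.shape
(3, 3, 37)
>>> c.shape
(37, 3)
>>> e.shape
(3, 3, 3)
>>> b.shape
(37, 37, 3)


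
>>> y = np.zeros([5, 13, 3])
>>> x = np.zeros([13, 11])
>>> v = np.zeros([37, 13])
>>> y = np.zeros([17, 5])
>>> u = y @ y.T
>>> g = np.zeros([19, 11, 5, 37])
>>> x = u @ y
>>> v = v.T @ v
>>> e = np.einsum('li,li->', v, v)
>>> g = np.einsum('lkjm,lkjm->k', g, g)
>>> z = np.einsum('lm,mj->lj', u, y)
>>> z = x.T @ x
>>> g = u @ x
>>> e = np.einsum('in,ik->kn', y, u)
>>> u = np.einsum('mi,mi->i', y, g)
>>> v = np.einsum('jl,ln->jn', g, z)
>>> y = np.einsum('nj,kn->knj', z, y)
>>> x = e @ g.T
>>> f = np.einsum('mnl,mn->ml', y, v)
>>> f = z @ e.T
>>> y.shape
(17, 5, 5)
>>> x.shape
(17, 17)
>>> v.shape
(17, 5)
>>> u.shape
(5,)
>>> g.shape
(17, 5)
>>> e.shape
(17, 5)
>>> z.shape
(5, 5)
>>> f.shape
(5, 17)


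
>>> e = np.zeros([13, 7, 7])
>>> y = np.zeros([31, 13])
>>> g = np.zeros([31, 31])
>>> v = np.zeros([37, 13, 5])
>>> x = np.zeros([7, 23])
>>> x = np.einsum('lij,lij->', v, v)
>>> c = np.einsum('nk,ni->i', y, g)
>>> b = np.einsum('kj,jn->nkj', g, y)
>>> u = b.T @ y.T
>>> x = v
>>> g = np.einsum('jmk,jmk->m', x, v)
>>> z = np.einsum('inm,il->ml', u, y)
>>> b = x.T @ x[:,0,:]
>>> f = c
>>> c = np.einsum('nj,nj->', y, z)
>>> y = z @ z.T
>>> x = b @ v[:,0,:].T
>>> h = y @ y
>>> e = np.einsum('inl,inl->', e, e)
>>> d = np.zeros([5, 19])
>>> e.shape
()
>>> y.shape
(31, 31)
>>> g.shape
(13,)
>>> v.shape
(37, 13, 5)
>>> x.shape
(5, 13, 37)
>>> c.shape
()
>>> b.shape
(5, 13, 5)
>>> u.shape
(31, 31, 31)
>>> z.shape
(31, 13)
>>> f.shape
(31,)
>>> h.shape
(31, 31)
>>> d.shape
(5, 19)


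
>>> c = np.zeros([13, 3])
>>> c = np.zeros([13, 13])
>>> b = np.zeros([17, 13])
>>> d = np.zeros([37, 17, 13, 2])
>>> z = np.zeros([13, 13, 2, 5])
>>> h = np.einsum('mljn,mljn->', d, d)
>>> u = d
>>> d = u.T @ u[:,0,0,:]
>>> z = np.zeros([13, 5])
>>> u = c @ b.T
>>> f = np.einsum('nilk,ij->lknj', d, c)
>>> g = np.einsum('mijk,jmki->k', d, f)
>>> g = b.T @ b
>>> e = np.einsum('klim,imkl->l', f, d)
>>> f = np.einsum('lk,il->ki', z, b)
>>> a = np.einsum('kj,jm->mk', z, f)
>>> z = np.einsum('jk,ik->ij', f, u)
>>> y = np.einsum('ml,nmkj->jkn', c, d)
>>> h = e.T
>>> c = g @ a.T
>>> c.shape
(13, 17)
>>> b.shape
(17, 13)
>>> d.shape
(2, 13, 17, 2)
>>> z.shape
(13, 5)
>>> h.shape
(2,)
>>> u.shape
(13, 17)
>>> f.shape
(5, 17)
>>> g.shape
(13, 13)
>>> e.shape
(2,)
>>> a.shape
(17, 13)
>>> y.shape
(2, 17, 2)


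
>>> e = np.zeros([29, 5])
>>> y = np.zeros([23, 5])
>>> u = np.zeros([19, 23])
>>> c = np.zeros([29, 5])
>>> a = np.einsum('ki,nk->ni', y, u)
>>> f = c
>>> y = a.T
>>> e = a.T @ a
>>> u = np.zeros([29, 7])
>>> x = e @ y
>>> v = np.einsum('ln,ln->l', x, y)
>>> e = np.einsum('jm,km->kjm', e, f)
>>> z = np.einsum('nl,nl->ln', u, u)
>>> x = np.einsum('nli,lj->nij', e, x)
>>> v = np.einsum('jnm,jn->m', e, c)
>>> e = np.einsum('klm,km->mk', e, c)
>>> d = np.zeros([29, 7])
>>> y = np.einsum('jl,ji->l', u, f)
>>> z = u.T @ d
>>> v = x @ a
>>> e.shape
(5, 29)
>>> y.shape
(7,)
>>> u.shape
(29, 7)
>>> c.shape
(29, 5)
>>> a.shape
(19, 5)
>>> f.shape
(29, 5)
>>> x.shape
(29, 5, 19)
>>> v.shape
(29, 5, 5)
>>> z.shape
(7, 7)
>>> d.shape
(29, 7)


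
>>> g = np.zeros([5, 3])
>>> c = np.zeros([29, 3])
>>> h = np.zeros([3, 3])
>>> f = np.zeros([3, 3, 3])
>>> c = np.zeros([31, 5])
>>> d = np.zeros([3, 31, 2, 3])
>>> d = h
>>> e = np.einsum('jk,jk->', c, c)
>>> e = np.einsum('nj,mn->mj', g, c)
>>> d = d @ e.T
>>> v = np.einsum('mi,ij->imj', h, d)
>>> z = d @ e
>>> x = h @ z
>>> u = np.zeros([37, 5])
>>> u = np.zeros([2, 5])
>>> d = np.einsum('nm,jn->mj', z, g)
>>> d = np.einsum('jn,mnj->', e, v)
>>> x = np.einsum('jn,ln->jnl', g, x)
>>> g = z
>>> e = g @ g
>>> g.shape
(3, 3)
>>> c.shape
(31, 5)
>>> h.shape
(3, 3)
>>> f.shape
(3, 3, 3)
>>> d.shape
()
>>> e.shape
(3, 3)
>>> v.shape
(3, 3, 31)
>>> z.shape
(3, 3)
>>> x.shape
(5, 3, 3)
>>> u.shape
(2, 5)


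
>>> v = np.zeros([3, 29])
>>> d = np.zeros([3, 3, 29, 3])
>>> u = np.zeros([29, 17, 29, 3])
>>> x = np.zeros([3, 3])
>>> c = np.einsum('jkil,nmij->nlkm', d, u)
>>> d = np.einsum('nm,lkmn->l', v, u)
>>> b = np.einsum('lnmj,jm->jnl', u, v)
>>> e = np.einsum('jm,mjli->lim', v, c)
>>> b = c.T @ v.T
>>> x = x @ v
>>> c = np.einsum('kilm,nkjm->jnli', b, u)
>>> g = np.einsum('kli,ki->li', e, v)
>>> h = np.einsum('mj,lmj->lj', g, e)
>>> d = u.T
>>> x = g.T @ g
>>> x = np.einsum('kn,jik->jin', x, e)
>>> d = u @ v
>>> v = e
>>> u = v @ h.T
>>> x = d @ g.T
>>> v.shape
(3, 17, 29)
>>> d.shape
(29, 17, 29, 29)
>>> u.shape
(3, 17, 3)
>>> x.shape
(29, 17, 29, 17)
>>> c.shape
(29, 29, 3, 3)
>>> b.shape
(17, 3, 3, 3)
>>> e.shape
(3, 17, 29)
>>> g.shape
(17, 29)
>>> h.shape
(3, 29)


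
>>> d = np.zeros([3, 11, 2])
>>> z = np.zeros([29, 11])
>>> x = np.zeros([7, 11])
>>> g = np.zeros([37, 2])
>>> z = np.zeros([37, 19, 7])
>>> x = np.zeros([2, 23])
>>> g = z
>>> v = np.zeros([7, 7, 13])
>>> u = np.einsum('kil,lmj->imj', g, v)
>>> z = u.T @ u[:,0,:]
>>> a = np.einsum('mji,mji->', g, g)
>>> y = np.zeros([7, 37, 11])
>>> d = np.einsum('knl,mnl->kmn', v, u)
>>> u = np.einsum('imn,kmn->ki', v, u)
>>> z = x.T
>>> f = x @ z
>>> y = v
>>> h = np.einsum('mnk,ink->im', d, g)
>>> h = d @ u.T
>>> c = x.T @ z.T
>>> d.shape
(7, 19, 7)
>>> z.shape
(23, 2)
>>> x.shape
(2, 23)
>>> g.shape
(37, 19, 7)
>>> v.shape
(7, 7, 13)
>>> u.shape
(19, 7)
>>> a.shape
()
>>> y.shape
(7, 7, 13)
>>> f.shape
(2, 2)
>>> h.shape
(7, 19, 19)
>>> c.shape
(23, 23)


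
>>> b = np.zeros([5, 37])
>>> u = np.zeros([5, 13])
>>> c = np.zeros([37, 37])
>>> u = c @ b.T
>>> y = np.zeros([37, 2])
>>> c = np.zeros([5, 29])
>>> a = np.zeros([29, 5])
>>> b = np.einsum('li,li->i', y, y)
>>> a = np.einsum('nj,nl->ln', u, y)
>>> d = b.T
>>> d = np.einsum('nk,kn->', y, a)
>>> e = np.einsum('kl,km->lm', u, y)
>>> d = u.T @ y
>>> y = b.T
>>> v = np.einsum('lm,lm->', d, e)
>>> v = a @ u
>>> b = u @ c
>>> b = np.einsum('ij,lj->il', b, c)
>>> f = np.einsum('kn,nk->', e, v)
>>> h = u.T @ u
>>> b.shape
(37, 5)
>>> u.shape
(37, 5)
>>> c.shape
(5, 29)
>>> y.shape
(2,)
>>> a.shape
(2, 37)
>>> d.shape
(5, 2)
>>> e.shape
(5, 2)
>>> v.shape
(2, 5)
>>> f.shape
()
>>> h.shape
(5, 5)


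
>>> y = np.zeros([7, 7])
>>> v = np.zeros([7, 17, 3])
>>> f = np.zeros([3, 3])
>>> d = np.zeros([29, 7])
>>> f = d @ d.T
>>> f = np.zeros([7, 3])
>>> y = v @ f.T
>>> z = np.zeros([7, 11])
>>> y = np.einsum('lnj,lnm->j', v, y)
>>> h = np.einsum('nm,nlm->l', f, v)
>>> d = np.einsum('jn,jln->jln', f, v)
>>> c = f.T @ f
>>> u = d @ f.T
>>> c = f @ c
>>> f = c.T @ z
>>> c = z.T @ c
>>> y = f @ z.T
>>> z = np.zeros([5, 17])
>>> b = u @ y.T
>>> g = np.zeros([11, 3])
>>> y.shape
(3, 7)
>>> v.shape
(7, 17, 3)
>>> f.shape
(3, 11)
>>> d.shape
(7, 17, 3)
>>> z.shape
(5, 17)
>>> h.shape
(17,)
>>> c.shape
(11, 3)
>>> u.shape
(7, 17, 7)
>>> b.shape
(7, 17, 3)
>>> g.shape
(11, 3)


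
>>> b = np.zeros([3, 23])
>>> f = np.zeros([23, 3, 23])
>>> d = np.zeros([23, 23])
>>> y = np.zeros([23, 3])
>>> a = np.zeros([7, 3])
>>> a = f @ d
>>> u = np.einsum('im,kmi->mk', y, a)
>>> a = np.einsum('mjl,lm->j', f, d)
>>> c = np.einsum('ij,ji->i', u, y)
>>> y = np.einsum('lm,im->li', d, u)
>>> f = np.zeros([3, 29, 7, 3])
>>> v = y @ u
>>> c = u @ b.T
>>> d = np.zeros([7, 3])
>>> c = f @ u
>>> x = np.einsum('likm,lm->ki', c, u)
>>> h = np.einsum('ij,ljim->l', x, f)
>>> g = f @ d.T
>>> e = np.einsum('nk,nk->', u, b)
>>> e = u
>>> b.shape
(3, 23)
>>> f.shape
(3, 29, 7, 3)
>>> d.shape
(7, 3)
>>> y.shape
(23, 3)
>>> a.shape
(3,)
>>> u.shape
(3, 23)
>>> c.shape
(3, 29, 7, 23)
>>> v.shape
(23, 23)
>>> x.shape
(7, 29)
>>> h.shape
(3,)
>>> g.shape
(3, 29, 7, 7)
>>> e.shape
(3, 23)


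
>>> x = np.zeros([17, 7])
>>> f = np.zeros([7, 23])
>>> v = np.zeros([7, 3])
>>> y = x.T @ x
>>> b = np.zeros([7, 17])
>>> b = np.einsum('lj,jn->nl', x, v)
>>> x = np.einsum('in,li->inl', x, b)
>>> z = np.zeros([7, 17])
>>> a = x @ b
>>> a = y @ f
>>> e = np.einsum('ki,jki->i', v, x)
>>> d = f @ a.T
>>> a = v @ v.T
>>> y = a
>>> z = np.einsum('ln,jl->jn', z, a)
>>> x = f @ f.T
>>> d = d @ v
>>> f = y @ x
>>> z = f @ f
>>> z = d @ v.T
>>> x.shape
(7, 7)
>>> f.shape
(7, 7)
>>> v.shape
(7, 3)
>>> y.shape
(7, 7)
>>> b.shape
(3, 17)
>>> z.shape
(7, 7)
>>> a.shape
(7, 7)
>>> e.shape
(3,)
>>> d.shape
(7, 3)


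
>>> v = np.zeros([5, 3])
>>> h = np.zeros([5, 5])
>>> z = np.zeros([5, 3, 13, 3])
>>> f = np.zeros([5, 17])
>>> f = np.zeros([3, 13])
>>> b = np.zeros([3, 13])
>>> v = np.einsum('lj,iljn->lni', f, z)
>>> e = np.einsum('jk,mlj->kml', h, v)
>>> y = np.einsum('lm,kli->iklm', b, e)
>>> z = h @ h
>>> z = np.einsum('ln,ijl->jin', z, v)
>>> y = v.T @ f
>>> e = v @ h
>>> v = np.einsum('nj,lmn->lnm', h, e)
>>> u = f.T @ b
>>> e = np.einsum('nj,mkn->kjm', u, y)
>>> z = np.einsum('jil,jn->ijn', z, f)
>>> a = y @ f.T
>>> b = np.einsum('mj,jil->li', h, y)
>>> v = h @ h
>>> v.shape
(5, 5)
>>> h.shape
(5, 5)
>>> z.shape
(3, 3, 13)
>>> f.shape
(3, 13)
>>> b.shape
(13, 3)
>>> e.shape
(3, 13, 5)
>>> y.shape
(5, 3, 13)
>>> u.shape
(13, 13)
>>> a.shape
(5, 3, 3)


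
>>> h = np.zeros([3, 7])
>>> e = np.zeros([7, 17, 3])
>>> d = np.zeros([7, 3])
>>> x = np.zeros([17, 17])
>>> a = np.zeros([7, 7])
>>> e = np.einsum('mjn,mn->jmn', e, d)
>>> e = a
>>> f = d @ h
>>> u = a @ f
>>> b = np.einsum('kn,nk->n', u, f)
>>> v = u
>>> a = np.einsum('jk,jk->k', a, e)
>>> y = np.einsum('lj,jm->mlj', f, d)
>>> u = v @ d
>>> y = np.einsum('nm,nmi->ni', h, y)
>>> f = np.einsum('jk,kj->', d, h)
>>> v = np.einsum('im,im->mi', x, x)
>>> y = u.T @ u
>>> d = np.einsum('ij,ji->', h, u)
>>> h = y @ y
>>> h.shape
(3, 3)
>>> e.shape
(7, 7)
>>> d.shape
()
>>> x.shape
(17, 17)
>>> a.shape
(7,)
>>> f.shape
()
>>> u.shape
(7, 3)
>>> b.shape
(7,)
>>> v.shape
(17, 17)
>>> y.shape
(3, 3)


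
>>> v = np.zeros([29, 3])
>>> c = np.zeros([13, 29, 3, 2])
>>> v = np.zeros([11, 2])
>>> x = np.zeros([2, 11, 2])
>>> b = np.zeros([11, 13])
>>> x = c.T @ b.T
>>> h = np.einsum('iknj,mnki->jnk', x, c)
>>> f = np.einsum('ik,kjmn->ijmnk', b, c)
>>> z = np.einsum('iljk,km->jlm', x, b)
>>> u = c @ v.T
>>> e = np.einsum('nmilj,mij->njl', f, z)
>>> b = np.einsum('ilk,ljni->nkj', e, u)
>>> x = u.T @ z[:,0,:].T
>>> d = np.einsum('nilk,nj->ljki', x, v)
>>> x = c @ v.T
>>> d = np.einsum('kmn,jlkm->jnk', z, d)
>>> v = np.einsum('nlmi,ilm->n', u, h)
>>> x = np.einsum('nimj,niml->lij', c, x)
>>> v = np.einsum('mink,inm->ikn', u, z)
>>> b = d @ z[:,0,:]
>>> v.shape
(29, 11, 3)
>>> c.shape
(13, 29, 3, 2)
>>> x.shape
(11, 29, 2)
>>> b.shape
(29, 13, 13)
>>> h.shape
(11, 29, 3)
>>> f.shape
(11, 29, 3, 2, 13)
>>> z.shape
(29, 3, 13)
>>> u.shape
(13, 29, 3, 11)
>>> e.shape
(11, 13, 2)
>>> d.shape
(29, 13, 29)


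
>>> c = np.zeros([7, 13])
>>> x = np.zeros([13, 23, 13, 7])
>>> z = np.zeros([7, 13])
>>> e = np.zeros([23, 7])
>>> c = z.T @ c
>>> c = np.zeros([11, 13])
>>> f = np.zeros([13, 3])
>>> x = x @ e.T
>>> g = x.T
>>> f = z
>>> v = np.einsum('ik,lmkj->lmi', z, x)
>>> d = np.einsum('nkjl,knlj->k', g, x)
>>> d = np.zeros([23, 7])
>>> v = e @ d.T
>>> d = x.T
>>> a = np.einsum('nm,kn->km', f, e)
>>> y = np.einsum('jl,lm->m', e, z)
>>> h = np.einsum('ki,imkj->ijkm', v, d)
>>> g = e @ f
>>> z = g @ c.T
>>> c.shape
(11, 13)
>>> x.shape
(13, 23, 13, 23)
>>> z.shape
(23, 11)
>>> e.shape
(23, 7)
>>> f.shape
(7, 13)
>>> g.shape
(23, 13)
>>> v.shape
(23, 23)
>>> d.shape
(23, 13, 23, 13)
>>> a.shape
(23, 13)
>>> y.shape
(13,)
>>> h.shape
(23, 13, 23, 13)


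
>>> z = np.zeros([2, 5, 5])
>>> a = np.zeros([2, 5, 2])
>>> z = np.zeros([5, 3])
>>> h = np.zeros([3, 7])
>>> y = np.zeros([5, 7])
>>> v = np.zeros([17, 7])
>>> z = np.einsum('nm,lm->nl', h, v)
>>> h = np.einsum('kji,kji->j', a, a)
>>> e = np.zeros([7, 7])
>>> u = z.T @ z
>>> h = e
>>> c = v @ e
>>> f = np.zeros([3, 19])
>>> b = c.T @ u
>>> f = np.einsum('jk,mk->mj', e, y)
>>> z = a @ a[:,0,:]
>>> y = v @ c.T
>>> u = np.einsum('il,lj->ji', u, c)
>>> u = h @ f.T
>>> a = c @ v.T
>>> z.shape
(2, 5, 2)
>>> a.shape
(17, 17)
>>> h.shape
(7, 7)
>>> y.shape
(17, 17)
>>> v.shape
(17, 7)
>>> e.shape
(7, 7)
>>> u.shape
(7, 5)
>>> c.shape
(17, 7)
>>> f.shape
(5, 7)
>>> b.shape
(7, 17)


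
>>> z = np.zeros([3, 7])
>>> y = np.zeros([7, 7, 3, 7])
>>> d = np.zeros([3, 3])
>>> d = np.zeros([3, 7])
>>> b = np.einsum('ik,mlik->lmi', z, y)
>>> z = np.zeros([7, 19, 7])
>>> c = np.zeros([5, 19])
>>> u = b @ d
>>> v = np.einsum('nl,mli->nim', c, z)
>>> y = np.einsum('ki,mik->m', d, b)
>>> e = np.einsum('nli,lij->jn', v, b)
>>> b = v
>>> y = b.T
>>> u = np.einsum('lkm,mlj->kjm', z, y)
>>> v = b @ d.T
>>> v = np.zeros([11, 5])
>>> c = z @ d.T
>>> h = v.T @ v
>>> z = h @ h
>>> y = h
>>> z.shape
(5, 5)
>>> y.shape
(5, 5)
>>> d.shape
(3, 7)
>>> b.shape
(5, 7, 7)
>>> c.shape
(7, 19, 3)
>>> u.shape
(19, 5, 7)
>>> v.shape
(11, 5)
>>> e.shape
(3, 5)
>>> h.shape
(5, 5)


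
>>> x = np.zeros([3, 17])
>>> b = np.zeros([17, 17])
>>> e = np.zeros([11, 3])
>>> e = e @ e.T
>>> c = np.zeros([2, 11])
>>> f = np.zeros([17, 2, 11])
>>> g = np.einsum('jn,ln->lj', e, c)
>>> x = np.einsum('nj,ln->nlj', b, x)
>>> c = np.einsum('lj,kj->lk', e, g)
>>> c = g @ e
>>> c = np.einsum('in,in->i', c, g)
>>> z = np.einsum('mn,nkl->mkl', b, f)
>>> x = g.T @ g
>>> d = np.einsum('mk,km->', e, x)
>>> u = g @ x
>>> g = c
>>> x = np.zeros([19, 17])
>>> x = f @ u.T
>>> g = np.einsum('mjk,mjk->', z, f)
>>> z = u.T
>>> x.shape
(17, 2, 2)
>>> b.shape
(17, 17)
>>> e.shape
(11, 11)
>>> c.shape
(2,)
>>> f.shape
(17, 2, 11)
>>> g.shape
()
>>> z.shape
(11, 2)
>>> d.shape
()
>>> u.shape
(2, 11)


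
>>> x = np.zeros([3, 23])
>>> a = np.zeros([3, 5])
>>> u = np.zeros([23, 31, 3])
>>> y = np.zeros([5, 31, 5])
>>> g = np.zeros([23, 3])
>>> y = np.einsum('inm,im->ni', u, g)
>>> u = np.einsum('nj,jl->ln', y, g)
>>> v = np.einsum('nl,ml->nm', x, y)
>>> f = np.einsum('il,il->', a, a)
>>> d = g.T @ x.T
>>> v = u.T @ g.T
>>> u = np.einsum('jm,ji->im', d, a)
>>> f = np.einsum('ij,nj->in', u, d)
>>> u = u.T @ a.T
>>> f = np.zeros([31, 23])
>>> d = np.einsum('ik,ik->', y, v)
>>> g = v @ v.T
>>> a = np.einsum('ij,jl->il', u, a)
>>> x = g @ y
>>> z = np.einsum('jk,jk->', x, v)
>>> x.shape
(31, 23)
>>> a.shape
(3, 5)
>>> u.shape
(3, 3)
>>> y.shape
(31, 23)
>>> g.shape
(31, 31)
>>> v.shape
(31, 23)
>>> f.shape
(31, 23)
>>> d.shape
()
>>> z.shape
()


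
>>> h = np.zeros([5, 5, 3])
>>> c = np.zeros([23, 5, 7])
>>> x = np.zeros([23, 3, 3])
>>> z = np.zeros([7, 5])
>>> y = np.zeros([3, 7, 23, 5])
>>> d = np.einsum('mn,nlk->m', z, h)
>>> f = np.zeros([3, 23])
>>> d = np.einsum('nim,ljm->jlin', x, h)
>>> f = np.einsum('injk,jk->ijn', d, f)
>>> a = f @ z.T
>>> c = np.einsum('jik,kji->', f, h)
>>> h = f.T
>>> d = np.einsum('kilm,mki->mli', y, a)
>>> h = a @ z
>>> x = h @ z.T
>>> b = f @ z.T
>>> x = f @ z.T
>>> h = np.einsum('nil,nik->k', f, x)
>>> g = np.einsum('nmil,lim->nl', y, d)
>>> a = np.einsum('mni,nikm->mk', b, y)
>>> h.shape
(7,)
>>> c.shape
()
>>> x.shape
(5, 3, 7)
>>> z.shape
(7, 5)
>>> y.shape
(3, 7, 23, 5)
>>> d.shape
(5, 23, 7)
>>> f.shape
(5, 3, 5)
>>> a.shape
(5, 23)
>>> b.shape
(5, 3, 7)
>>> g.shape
(3, 5)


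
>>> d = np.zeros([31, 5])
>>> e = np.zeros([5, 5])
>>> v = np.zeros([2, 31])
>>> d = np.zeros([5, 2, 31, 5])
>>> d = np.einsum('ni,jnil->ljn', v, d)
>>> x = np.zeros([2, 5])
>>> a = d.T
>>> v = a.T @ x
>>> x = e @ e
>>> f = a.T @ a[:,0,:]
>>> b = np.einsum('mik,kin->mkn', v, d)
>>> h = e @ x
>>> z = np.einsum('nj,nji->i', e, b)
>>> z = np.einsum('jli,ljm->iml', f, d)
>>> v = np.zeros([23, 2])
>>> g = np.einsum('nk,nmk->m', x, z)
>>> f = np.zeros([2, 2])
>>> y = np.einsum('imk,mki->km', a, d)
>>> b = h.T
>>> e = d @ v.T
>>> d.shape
(5, 5, 2)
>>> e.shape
(5, 5, 23)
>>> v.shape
(23, 2)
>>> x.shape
(5, 5)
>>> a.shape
(2, 5, 5)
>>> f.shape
(2, 2)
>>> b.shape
(5, 5)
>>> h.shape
(5, 5)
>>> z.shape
(5, 2, 5)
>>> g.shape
(2,)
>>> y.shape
(5, 5)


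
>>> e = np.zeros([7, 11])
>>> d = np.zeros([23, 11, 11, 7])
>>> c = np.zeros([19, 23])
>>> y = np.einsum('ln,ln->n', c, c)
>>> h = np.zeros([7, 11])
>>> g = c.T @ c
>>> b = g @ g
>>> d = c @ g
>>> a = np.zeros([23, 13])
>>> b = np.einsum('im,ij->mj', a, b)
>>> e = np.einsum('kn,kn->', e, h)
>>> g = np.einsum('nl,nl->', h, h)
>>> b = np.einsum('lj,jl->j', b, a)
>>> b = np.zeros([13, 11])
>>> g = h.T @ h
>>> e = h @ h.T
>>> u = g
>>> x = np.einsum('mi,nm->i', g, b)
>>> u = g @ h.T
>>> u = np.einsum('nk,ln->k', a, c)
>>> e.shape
(7, 7)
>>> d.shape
(19, 23)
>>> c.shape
(19, 23)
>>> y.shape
(23,)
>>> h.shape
(7, 11)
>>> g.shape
(11, 11)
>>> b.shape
(13, 11)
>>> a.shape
(23, 13)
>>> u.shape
(13,)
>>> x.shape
(11,)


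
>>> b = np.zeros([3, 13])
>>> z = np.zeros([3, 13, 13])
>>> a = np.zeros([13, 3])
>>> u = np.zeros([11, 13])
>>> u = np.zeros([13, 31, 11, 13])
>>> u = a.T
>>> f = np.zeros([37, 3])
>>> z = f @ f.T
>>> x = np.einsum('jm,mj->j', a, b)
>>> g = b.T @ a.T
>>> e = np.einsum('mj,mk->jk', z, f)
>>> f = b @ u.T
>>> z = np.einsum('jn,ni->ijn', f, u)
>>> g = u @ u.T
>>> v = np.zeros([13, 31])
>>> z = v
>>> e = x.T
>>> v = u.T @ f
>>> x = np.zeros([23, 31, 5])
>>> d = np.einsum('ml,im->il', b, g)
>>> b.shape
(3, 13)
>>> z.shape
(13, 31)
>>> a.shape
(13, 3)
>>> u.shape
(3, 13)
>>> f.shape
(3, 3)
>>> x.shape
(23, 31, 5)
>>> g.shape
(3, 3)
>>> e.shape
(13,)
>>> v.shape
(13, 3)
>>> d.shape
(3, 13)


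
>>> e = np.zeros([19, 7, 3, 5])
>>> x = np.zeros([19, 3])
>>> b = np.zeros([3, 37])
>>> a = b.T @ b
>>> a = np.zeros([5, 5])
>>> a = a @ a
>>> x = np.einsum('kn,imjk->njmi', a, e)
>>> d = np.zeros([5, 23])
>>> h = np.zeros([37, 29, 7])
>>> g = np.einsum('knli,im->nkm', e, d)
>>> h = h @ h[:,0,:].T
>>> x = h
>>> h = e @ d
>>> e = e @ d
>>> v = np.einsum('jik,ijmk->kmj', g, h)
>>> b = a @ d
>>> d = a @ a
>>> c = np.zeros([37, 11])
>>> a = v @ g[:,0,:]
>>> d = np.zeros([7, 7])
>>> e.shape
(19, 7, 3, 23)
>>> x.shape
(37, 29, 37)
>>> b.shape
(5, 23)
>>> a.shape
(23, 3, 23)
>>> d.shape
(7, 7)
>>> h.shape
(19, 7, 3, 23)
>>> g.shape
(7, 19, 23)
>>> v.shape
(23, 3, 7)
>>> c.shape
(37, 11)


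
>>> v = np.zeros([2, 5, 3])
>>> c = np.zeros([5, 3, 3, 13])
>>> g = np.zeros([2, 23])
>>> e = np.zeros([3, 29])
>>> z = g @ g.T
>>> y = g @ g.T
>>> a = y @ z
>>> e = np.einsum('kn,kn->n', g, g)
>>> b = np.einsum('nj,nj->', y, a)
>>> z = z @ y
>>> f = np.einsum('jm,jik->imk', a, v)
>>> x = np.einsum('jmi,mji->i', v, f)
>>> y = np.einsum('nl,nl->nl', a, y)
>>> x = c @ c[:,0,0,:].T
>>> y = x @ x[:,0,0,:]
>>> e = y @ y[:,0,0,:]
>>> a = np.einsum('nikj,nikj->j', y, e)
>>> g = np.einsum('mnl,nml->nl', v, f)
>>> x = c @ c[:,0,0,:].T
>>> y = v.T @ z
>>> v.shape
(2, 5, 3)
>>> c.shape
(5, 3, 3, 13)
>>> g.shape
(5, 3)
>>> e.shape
(5, 3, 3, 5)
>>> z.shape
(2, 2)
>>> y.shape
(3, 5, 2)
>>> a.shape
(5,)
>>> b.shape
()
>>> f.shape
(5, 2, 3)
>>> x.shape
(5, 3, 3, 5)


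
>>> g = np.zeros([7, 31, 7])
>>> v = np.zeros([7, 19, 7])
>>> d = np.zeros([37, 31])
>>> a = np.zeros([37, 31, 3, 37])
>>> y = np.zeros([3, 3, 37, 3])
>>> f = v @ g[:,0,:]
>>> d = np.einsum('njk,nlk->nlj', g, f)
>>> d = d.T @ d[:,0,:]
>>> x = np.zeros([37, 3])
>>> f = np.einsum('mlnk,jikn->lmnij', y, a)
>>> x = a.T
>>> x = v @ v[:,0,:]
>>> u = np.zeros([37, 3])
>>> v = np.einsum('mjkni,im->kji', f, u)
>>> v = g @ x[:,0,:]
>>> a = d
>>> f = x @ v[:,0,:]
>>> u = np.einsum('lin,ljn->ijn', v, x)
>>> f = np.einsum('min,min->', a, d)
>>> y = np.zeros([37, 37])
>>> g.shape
(7, 31, 7)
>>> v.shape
(7, 31, 7)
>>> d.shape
(31, 19, 31)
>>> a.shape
(31, 19, 31)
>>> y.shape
(37, 37)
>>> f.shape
()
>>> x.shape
(7, 19, 7)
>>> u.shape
(31, 19, 7)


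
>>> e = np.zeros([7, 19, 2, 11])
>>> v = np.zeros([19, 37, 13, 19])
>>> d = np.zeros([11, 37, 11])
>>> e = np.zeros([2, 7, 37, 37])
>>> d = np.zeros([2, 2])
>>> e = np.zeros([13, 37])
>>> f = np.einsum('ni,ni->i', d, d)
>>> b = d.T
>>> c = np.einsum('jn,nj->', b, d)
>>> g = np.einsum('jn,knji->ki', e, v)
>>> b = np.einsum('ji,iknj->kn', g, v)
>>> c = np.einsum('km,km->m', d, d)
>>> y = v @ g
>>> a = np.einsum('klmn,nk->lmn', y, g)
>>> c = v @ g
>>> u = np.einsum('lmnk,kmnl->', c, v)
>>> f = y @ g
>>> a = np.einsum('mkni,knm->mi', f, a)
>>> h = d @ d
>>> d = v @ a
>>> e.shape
(13, 37)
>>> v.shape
(19, 37, 13, 19)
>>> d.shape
(19, 37, 13, 19)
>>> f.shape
(19, 37, 13, 19)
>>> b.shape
(37, 13)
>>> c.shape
(19, 37, 13, 19)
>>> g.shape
(19, 19)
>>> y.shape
(19, 37, 13, 19)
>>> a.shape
(19, 19)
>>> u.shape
()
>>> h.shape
(2, 2)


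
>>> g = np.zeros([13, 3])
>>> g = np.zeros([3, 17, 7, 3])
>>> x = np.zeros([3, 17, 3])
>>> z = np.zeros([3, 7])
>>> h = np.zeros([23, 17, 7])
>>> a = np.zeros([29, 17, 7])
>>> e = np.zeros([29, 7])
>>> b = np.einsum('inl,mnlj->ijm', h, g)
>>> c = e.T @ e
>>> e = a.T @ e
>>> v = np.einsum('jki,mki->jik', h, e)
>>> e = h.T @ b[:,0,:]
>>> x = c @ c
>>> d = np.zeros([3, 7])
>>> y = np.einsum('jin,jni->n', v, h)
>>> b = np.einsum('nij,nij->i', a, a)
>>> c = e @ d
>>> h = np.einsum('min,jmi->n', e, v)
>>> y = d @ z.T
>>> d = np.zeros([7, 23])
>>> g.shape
(3, 17, 7, 3)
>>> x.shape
(7, 7)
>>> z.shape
(3, 7)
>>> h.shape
(3,)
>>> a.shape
(29, 17, 7)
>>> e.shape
(7, 17, 3)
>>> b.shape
(17,)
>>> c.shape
(7, 17, 7)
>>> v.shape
(23, 7, 17)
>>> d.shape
(7, 23)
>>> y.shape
(3, 3)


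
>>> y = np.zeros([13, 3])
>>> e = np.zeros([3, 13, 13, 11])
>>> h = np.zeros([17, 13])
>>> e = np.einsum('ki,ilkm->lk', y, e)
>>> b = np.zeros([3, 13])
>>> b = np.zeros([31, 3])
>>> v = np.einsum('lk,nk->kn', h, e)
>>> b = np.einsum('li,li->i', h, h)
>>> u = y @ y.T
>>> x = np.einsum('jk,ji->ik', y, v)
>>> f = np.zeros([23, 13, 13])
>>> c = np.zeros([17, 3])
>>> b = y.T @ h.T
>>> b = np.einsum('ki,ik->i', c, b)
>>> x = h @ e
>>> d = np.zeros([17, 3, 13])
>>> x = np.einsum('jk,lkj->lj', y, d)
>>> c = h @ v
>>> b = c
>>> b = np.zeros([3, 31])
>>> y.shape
(13, 3)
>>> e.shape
(13, 13)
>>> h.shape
(17, 13)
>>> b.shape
(3, 31)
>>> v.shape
(13, 13)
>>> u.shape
(13, 13)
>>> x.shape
(17, 13)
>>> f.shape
(23, 13, 13)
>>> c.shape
(17, 13)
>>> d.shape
(17, 3, 13)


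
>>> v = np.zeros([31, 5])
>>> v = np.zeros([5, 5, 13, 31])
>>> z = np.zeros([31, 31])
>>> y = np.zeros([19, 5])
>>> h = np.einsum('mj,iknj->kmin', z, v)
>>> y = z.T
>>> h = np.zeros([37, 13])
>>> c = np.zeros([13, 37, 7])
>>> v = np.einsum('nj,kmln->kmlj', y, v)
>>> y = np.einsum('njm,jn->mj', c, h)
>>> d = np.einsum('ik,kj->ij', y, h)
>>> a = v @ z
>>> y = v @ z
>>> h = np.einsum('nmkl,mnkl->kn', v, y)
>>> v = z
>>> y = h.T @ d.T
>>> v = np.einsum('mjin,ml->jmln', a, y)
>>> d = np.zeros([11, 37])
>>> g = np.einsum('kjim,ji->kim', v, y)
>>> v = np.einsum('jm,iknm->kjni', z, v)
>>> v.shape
(5, 31, 7, 5)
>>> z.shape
(31, 31)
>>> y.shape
(5, 7)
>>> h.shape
(13, 5)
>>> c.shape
(13, 37, 7)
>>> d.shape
(11, 37)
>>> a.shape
(5, 5, 13, 31)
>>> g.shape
(5, 7, 31)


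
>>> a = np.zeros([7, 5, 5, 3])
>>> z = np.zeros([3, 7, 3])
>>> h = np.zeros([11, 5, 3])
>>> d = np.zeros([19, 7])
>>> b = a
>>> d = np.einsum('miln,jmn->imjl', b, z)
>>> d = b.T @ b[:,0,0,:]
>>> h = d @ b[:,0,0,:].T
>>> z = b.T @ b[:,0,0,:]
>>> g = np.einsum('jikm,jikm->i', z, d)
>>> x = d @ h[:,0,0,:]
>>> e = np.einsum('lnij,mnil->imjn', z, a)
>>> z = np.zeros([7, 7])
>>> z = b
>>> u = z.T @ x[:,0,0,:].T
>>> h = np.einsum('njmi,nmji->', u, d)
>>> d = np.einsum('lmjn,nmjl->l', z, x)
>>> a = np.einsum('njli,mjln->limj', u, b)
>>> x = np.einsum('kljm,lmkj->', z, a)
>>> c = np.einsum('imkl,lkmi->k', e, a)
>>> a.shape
(5, 3, 7, 5)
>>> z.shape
(7, 5, 5, 3)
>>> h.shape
()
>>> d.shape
(7,)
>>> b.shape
(7, 5, 5, 3)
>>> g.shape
(5,)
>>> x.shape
()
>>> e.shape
(5, 7, 3, 5)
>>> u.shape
(3, 5, 5, 3)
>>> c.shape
(3,)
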